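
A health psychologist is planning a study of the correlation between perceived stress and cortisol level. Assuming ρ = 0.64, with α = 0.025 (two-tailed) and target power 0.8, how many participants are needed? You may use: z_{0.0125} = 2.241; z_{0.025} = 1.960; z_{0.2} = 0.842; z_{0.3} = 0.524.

Fisher's z: C = ½·ln((1+r)/(1−r)) = ½·ln(4.5556) = 0.7582.
n = ((z_{α/2} + z_β)/C)² + 3.
(2.241 + 0.842) / 0.7582 = 3.083 / 0.7582 = 4.066.
n = 4.066² + 3 = 16.53 + 3 = 19.5.
Round up.

n = 20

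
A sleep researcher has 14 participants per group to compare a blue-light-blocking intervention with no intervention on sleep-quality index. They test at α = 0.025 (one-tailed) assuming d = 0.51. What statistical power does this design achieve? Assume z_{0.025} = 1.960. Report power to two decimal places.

For two equal groups, power = Φ(d·√(n/2) − z_{α}).
d·√(n/2) = 0.51 × √(14/2) = 0.51 × 2.646 = 1.349.
z_β = 1.349 − 1.960 = -0.611.
Power = Φ(-0.611) = 0.271.

power ≈ 0.27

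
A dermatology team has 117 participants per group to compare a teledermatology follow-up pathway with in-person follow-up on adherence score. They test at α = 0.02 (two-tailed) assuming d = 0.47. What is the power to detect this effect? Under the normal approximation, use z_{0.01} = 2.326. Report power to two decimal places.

For two equal groups, power = Φ(d·√(n/2) − z_{α/2}).
d·√(n/2) = 0.47 × √(117/2) = 0.47 × 7.649 = 3.595.
z_β = 3.595 − 2.326 = 1.269.
Power = Φ(1.269) = 0.898.

power ≈ 0.90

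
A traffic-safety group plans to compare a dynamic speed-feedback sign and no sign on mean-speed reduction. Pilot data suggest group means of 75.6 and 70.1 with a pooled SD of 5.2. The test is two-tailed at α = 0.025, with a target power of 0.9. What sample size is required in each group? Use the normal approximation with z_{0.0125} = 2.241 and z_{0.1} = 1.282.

Cohen's d = |M₁ − M₂| / SD_pooled = |75.6 − 70.1| / 5.2 = 5.5 / 5.2 = 1.058.
For two independent groups with equal n: n = 2·((z_{α/2} + z_β) / d)².
z_{α/2} + z_β = 2.241 + 1.282 = 3.523.
n = 2 × (3.523 / 1.058)² = 2 × 3.330² = 2 × 11.09 = 22.2.
Round up to the next whole participant.

n = 23 per group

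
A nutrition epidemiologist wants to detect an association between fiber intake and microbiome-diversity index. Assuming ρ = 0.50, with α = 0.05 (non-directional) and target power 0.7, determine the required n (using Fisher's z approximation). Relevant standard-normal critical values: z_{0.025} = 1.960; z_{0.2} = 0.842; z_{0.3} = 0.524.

n = 24

Fisher's z: C = ½·ln((1+r)/(1−r)) = ½·ln(3.0000) = 0.5493.
n = ((z_{α/2} + z_β)/C)² + 3.
(1.960 + 0.524) / 0.5493 = 2.484 / 0.5493 = 4.522.
n = 4.522² + 3 = 20.45 + 3 = 23.4.
Round up.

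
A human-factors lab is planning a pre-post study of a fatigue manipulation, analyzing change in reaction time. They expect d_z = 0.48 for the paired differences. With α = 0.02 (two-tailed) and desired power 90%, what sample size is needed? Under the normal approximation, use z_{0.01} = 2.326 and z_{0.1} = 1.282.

For a paired (one-sample on differences) test: n = ((z_{α/2} + z_β) / d)².
z_{α/2} + z_β = 2.326 + 1.282 = 3.608.
n = (3.608 / 0.48)² = 7.517² = 56.50.
Round up.

n = 57 pairs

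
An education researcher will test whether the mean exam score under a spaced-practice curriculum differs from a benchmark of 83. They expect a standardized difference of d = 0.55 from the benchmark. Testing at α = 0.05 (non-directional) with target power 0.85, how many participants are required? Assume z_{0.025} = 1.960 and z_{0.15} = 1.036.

For a one-sample test: n = ((z_{α/2} + z_β) / d)².
z_{α/2} + z_β = 1.960 + 1.036 = 2.996.
n = (2.996 / 0.55)² = 5.447² = 29.67.
Round up.

n = 30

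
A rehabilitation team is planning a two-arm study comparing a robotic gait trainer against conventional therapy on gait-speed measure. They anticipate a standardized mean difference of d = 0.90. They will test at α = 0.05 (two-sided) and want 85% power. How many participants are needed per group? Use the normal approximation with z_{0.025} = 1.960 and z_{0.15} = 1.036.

n = 23 per group

For two independent groups with equal n: n = 2·((z_{α/2} + z_β) / d)².
z_{α/2} + z_β = 1.960 + 1.036 = 2.996.
n = 2 × (2.996 / 0.90)² = 2 × 3.329² = 2 × 11.08 = 22.2.
Round up to the next whole participant.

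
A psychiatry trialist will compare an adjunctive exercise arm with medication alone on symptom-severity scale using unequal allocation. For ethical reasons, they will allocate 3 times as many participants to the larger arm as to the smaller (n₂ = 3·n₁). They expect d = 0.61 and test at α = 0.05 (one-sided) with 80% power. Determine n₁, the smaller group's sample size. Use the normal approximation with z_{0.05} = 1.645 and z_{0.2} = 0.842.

n₁ = 23

With allocation ratio k = n₂/n₁ = 3, Var(x̄₁−x̄₂) = σ²(1/n₁ + 1/(k·n₁)) = σ²·(k+1)/(k·n₁).
So n₁ = (1 + 1/k)·((z_{α} + z_β)/d)² = 1.333 × (2.487/0.61)².
n₁ = 1.333 × 16.62 = 22.2.
Round up: n₁ = 23, giving n₂ = 3 × 23 = 69.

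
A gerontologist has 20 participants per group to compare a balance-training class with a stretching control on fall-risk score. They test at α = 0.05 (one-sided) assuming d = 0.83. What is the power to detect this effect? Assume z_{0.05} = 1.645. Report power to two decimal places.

For two equal groups, power = Φ(d·√(n/2) − z_{α}).
d·√(n/2) = 0.83 × √(20/2) = 0.83 × 3.162 = 2.625.
z_β = 2.625 − 1.645 = 0.980.
Power = Φ(0.980) = 0.836.

power ≈ 0.84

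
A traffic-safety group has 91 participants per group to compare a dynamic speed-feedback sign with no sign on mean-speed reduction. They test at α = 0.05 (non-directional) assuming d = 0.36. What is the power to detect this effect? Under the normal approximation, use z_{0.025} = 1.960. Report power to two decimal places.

For two equal groups, power = Φ(d·√(n/2) − z_{α/2}).
d·√(n/2) = 0.36 × √(91/2) = 0.36 × 6.745 = 2.428.
z_β = 2.428 − 1.960 = 0.468.
Power = Φ(0.468) = 0.680.

power ≈ 0.68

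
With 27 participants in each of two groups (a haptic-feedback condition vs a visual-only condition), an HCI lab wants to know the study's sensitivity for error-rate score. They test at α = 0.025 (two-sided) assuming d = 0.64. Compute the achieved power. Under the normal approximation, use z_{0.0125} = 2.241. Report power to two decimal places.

power ≈ 0.54

For two equal groups, power = Φ(d·√(n/2) − z_{α/2}).
d·√(n/2) = 0.64 × √(27/2) = 0.64 × 3.674 = 2.352.
z_β = 2.352 − 2.241 = 0.111.
Power = Φ(0.111) = 0.544.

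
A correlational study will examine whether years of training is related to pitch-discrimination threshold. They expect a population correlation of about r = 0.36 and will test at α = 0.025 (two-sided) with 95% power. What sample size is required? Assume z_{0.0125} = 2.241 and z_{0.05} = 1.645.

Fisher's z: C = ½·ln((1+r)/(1−r)) = ½·ln(2.1250) = 0.3769.
n = ((z_{α/2} + z_β)/C)² + 3.
(2.241 + 1.645) / 0.3769 = 3.886 / 0.3769 = 10.310.
n = 10.310² + 3 = 106.30 + 3 = 109.3.
Round up.

n = 110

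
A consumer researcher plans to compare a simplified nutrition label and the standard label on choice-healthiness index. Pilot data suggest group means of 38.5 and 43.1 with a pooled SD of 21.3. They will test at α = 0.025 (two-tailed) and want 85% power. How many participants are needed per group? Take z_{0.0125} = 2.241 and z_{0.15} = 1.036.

Cohen's d = |M₁ − M₂| / SD_pooled = |38.5 − 43.1| / 21.3 = 4.6 / 21.3 = 0.216.
For two independent groups with equal n: n = 2·((z_{α/2} + z_β) / d)².
z_{α/2} + z_β = 2.241 + 1.036 = 3.277.
n = 2 × (3.277 / 0.216)² = 2 × 15.171² = 2 × 230.17 = 460.3.
Round up to the next whole participant.

n = 461 per group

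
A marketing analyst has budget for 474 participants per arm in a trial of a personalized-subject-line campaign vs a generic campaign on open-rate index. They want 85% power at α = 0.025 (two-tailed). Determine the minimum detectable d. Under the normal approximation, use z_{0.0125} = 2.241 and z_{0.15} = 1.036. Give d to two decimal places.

For two independent groups of n = 474 each: d_min = (z_{α/2} + z_β)·√(2/n).
z-sum = 2.241 + 1.036 = 3.277.
d_min = 3.277 × √(2/474) = 3.277 × 0.0650 = 0.213.

d_min ≈ 0.21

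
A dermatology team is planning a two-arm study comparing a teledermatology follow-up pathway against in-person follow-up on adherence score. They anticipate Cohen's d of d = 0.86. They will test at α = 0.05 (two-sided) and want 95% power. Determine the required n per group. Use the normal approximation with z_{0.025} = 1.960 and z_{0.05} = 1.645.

For two independent groups with equal n: n = 2·((z_{α/2} + z_β) / d)².
z_{α/2} + z_β = 1.960 + 1.645 = 3.605.
n = 2 × (3.605 / 0.86)² = 2 × 4.192² = 2 × 17.57 = 35.1.
Round up to the next whole participant.

n = 36 per group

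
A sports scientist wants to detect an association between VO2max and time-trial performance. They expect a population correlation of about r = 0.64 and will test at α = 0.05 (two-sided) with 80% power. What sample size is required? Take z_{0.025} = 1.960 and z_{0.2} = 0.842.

Fisher's z: C = ½·ln((1+r)/(1−r)) = ½·ln(4.5556) = 0.7582.
n = ((z_{α/2} + z_β)/C)² + 3.
(1.960 + 0.842) / 0.7582 = 2.802 / 0.7582 = 3.696.
n = 3.696² + 3 = 13.66 + 3 = 16.7.
Round up.

n = 17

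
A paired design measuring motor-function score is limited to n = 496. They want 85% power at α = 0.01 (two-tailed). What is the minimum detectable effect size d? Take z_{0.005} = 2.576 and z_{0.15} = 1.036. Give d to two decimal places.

For a single sample (or paired design) of n = 496: d_min = (z_{α/2} + z_β)/√n.
z-sum = 2.576 + 1.036 = 3.612.
d_min = 3.612 / √496 = 3.612 / 22.271 = 0.162.

d_min ≈ 0.16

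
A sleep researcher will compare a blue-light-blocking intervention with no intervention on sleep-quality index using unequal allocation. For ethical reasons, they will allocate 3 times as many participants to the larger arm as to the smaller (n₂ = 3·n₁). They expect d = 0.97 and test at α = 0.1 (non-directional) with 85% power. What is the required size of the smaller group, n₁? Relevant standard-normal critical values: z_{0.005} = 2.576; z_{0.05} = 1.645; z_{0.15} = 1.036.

n₁ = 11

With allocation ratio k = n₂/n₁ = 3, Var(x̄₁−x̄₂) = σ²(1/n₁ + 1/(k·n₁)) = σ²·(k+1)/(k·n₁).
So n₁ = (1 + 1/k)·((z_{α/2} + z_β)/d)² = 1.333 × (2.681/0.97)².
n₁ = 1.333 × 7.64 = 10.2.
Round up: n₁ = 11, giving n₂ = 3 × 11 = 33.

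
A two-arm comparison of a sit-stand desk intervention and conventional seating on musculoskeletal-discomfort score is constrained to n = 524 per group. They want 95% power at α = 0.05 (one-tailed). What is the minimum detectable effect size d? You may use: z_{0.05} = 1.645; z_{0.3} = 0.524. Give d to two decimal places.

d_min ≈ 0.20

For two independent groups of n = 524 each: d_min = (z_{α} + z_β)·√(2/n).
z-sum = 1.645 + 1.645 = 3.290.
d_min = 3.290 × √(2/524) = 3.290 × 0.0618 = 0.203.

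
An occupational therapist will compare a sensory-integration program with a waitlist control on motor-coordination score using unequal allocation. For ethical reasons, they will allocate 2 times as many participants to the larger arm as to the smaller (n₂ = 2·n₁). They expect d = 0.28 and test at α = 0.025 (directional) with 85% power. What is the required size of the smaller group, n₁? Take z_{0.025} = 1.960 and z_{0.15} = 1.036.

n₁ = 172

With allocation ratio k = n₂/n₁ = 2, Var(x̄₁−x̄₂) = σ²(1/n₁ + 1/(k·n₁)) = σ²·(k+1)/(k·n₁).
So n₁ = (1 + 1/k)·((z_{α} + z_β)/d)² = 1.500 × (2.996/0.28)².
n₁ = 1.500 × 114.49 = 171.7.
Round up: n₁ = 172, giving n₂ = 2 × 172 = 344.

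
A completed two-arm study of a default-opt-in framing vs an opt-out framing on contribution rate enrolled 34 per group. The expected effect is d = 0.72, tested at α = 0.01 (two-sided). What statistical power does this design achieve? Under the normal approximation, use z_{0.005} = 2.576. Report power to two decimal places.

power ≈ 0.65

For two equal groups, power = Φ(d·√(n/2) − z_{α/2}).
d·√(n/2) = 0.72 × √(34/2) = 0.72 × 4.123 = 2.969.
z_β = 2.969 − 2.576 = 0.393.
Power = Φ(0.393) = 0.653.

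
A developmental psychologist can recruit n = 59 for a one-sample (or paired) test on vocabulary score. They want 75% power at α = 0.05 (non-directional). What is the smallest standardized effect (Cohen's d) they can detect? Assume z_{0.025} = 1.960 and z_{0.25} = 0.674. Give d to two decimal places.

d_min ≈ 0.34

For a single sample (or paired design) of n = 59: d_min = (z_{α/2} + z_β)/√n.
z-sum = 1.960 + 0.674 = 2.634.
d_min = 2.634 / √59 = 2.634 / 7.681 = 0.343.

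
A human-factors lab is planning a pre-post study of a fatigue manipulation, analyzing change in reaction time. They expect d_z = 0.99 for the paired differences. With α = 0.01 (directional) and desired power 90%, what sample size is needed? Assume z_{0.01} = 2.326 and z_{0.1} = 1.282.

n = 14 pairs

For a paired (one-sample on differences) test: n = ((z_{α} + z_β) / d)².
z_{α} + z_β = 2.326 + 1.282 = 3.608.
n = (3.608 / 0.99)² = 3.644² = 13.28.
Round up.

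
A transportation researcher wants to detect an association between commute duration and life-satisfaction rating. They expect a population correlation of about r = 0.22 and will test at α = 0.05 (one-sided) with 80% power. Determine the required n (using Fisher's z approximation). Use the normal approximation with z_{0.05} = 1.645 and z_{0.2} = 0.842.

n = 127

Fisher's z: C = ½·ln((1+r)/(1−r)) = ½·ln(1.5641) = 0.2237.
n = ((z_{α} + z_β)/C)² + 3.
(1.645 + 0.842) / 0.2237 = 2.487 / 0.2237 = 11.118.
n = 11.118² + 3 = 123.60 + 3 = 126.6.
Round up.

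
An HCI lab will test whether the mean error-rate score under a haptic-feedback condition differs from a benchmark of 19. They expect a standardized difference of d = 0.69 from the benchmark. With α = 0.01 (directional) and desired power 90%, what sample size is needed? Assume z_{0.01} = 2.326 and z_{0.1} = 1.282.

For a one-sample test: n = ((z_{α} + z_β) / d)².
z_{α} + z_β = 2.326 + 1.282 = 3.608.
n = (3.608 / 0.69)² = 5.229² = 27.34.
Round up.

n = 28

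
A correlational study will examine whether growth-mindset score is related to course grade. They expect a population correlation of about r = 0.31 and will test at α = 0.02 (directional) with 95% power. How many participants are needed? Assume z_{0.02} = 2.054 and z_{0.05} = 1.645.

n = 137

Fisher's z: C = ½·ln((1+r)/(1−r)) = ½·ln(1.8986) = 0.3205.
n = ((z_{α} + z_β)/C)² + 3.
(2.054 + 1.645) / 0.3205 = 3.699 / 0.3205 = 11.541.
n = 11.541² + 3 = 133.20 + 3 = 136.2.
Round up.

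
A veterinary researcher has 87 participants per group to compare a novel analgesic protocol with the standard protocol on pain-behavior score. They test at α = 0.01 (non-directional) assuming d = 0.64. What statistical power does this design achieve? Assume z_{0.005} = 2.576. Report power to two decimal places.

power ≈ 0.95

For two equal groups, power = Φ(d·√(n/2) − z_{α/2}).
d·√(n/2) = 0.64 × √(87/2) = 0.64 × 6.595 = 4.221.
z_β = 4.221 − 2.576 = 1.645.
Power = Φ(1.645) = 0.950.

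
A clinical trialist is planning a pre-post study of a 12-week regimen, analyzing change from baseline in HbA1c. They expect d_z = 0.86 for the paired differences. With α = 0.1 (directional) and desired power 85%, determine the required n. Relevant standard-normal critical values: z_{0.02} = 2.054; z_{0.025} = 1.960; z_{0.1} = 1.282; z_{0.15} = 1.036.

n = 8 pairs

For a paired (one-sample on differences) test: n = ((z_{α} + z_β) / d)².
z_{α} + z_β = 1.282 + 1.036 = 2.318.
n = (2.318 / 0.86)² = 2.695² = 7.26.
Round up.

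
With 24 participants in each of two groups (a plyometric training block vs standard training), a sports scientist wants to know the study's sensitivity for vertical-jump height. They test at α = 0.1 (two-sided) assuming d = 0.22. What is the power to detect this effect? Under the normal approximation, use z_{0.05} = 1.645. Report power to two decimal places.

For two equal groups, power = Φ(d·√(n/2) − z_{α/2}).
d·√(n/2) = 0.22 × √(24/2) = 0.22 × 3.464 = 0.762.
z_β = 0.762 − 1.645 = -0.883.
Power = Φ(-0.883) = 0.189.

power ≈ 0.19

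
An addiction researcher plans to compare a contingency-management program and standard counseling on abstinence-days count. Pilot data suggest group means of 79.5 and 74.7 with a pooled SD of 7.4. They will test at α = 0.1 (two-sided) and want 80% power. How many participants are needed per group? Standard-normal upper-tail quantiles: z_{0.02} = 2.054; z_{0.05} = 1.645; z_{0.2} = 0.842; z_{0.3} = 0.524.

n = 30 per group

Cohen's d = |M₁ − M₂| / SD_pooled = |79.5 − 74.7| / 7.4 = 4.8 / 7.4 = 0.649.
For two independent groups with equal n: n = 2·((z_{α/2} + z_β) / d)².
z_{α/2} + z_β = 1.645 + 0.842 = 2.487.
n = 2 × (2.487 / 0.649)² = 2 × 3.832² = 2 × 14.68 = 29.4.
Round up to the next whole participant.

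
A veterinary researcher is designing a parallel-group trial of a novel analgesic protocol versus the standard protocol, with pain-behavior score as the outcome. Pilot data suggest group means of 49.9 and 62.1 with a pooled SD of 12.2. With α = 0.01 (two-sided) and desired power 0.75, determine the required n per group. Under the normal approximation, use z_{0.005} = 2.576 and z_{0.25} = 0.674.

n = 22 per group

Cohen's d = |M₁ − M₂| / SD_pooled = |49.9 − 62.1| / 12.2 = 12.2 / 12.2 = 1.000.
For two independent groups with equal n: n = 2·((z_{α/2} + z_β) / d)².
z_{α/2} + z_β = 2.576 + 0.674 = 3.250.
n = 2 × (3.250 / 1.000)² = 2 × 3.250² = 2 × 10.56 = 21.1.
Round up to the next whole participant.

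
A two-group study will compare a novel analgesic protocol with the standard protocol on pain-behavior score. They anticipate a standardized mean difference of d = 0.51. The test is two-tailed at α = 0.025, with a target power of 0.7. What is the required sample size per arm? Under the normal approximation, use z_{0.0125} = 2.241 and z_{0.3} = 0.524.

For two independent groups with equal n: n = 2·((z_{α/2} + z_β) / d)².
z_{α/2} + z_β = 2.241 + 0.524 = 2.765.
n = 2 × (2.765 / 0.51)² = 2 × 5.422² = 2 × 29.39 = 58.8.
Round up to the next whole participant.

n = 59 per group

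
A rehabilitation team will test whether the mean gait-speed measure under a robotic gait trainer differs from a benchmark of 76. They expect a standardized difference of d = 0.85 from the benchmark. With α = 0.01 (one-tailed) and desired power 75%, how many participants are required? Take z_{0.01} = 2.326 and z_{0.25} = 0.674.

n = 13

For a one-sample test: n = ((z_{α} + z_β) / d)².
z_{α} + z_β = 2.326 + 0.674 = 3.000.
n = (3.000 / 0.85)² = 3.529² = 12.46.
Round up.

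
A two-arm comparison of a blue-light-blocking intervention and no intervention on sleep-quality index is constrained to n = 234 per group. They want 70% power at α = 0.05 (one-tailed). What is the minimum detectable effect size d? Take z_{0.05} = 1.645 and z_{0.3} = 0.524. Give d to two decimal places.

For two independent groups of n = 234 each: d_min = (z_{α} + z_β)·√(2/n).
z-sum = 1.645 + 0.524 = 2.169.
d_min = 2.169 × √(2/234) = 2.169 × 0.0925 = 0.201.

d_min ≈ 0.20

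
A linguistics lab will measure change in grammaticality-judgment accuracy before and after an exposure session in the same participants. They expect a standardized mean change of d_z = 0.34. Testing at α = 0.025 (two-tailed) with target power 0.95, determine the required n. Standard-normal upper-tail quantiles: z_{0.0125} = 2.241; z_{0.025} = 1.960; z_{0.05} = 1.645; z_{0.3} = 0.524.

n = 131 pairs

For a paired (one-sample on differences) test: n = ((z_{α/2} + z_β) / d)².
z_{α/2} + z_β = 2.241 + 1.645 = 3.886.
n = (3.886 / 0.34)² = 11.429² = 130.63.
Round up.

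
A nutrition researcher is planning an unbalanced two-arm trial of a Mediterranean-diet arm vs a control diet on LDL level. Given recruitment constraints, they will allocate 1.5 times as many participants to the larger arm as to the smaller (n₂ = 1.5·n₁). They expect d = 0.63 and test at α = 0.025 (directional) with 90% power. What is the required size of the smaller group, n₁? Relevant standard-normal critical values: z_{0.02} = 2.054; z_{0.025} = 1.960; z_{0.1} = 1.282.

n₁ = 45

With allocation ratio k = n₂/n₁ = 1.5, Var(x̄₁−x̄₂) = σ²(1/n₁ + 1/(k·n₁)) = σ²·(k+1)/(k·n₁).
So n₁ = (1 + 1/k)·((z_{α} + z_β)/d)² = 1.667 × (3.242/0.63)².
n₁ = 1.667 × 26.48 = 44.1.
Round up: n₁ = 45, giving n₂ = ⌈1.5 × 45⌉ = ⌈67.5⌉ = 68.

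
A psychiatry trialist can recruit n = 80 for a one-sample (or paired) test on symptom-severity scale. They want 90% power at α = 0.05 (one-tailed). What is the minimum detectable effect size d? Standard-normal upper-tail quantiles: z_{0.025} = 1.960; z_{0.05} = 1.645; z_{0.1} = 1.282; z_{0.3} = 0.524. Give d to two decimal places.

For a single sample (or paired design) of n = 80: d_min = (z_{α} + z_β)/√n.
z-sum = 1.645 + 1.282 = 2.927.
d_min = 2.927 / √80 = 2.927 / 8.944 = 0.327.

d_min ≈ 0.33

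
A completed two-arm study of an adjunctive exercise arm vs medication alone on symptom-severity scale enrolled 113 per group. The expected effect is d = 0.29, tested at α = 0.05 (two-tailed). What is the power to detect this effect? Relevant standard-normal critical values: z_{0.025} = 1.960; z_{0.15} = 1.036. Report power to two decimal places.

power ≈ 0.59

For two equal groups, power = Φ(d·√(n/2) − z_{α/2}).
d·√(n/2) = 0.29 × √(113/2) = 0.29 × 7.517 = 2.180.
z_β = 2.180 − 1.960 = 0.220.
Power = Φ(0.220) = 0.587.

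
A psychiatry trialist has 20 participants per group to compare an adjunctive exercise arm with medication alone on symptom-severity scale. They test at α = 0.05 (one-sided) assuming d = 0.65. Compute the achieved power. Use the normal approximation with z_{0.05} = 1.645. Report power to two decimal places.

power ≈ 0.66

For two equal groups, power = Φ(d·√(n/2) − z_{α}).
d·√(n/2) = 0.65 × √(20/2) = 0.65 × 3.162 = 2.055.
z_β = 2.055 − 1.645 = 0.410.
Power = Φ(0.410) = 0.659.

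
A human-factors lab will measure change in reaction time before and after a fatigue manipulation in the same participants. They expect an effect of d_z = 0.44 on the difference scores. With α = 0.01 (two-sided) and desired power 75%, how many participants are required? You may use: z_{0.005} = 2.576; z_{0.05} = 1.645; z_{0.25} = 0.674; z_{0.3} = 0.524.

For a paired (one-sample on differences) test: n = ((z_{α/2} + z_β) / d)².
z_{α/2} + z_β = 2.576 + 0.674 = 3.250.
n = (3.250 / 0.44)² = 7.386² = 54.56.
Round up.

n = 55 pairs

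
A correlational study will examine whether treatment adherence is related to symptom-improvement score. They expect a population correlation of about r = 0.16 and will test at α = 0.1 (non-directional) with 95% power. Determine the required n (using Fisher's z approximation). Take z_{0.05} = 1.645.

n = 419

Fisher's z: C = ½·ln((1+r)/(1−r)) = ½·ln(1.3810) = 0.1614.
n = ((z_{α/2} + z_β)/C)² + 3.
(1.645 + 1.645) / 0.1614 = 3.290 / 0.1614 = 20.384.
n = 20.384² + 3 = 415.51 + 3 = 418.5.
Round up.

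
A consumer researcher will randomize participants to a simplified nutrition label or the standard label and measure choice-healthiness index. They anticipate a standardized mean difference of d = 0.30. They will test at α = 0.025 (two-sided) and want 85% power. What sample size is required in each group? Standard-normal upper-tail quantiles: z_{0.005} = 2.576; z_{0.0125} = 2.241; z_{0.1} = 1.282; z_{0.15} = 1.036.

For two independent groups with equal n: n = 2·((z_{α/2} + z_β) / d)².
z_{α/2} + z_β = 2.241 + 1.036 = 3.277.
n = 2 × (3.277 / 0.30)² = 2 × 10.923² = 2 × 119.32 = 238.6.
Round up to the next whole participant.

n = 239 per group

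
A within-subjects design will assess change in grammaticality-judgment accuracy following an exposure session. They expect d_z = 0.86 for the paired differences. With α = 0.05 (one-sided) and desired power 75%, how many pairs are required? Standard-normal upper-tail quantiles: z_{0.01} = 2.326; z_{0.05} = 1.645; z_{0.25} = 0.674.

n = 8 pairs

For a paired (one-sample on differences) test: n = ((z_{α} + z_β) / d)².
z_{α} + z_β = 1.645 + 0.674 = 2.319.
n = (2.319 / 0.86)² = 2.697² = 7.27.
Round up.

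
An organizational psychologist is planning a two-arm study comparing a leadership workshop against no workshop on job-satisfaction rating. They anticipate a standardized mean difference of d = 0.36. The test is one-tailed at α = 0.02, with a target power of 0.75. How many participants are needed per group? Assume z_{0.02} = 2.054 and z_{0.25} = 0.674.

n = 115 per group

For two independent groups with equal n: n = 2·((z_{α} + z_β) / d)².
z_{α} + z_β = 2.054 + 0.674 = 2.728.
n = 2 × (2.728 / 0.36)² = 2 × 7.578² = 2 × 57.42 = 114.8.
Round up to the next whole participant.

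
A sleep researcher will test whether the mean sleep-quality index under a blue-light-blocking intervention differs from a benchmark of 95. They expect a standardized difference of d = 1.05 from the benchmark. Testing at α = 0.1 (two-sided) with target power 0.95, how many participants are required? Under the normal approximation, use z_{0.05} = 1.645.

For a one-sample test: n = ((z_{α/2} + z_β) / d)².
z_{α/2} + z_β = 1.645 + 1.645 = 3.290.
n = (3.290 / 1.05)² = 3.133² = 9.82.
Round up.

n = 10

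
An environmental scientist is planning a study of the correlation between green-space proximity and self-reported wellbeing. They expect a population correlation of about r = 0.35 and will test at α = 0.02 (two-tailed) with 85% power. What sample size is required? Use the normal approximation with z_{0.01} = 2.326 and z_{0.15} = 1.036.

Fisher's z: C = ½·ln((1+r)/(1−r)) = ½·ln(2.0769) = 0.3654.
n = ((z_{α/2} + z_β)/C)² + 3.
(2.326 + 1.036) / 0.3654 = 3.362 / 0.3654 = 9.201.
n = 9.201² + 3 = 84.66 + 3 = 87.7.
Round up.

n = 88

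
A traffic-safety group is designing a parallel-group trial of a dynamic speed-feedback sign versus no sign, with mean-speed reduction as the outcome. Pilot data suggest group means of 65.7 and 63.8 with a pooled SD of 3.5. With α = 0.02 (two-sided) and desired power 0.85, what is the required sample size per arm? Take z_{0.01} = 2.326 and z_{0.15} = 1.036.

n = 77 per group

Cohen's d = |M₁ − M₂| / SD_pooled = |65.7 − 63.8| / 3.5 = 1.9 / 3.5 = 0.543.
For two independent groups with equal n: n = 2·((z_{α/2} + z_β) / d)².
z_{α/2} + z_β = 2.326 + 1.036 = 3.362.
n = 2 × (3.362 / 0.543)² = 2 × 6.192² = 2 × 38.34 = 76.7.
Round up to the next whole participant.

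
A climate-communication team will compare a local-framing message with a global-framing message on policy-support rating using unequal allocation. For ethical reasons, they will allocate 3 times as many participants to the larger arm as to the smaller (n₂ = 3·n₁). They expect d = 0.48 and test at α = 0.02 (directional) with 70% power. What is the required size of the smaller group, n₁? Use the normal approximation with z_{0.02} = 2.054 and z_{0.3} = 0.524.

With allocation ratio k = n₂/n₁ = 3, Var(x̄₁−x̄₂) = σ²(1/n₁ + 1/(k·n₁)) = σ²·(k+1)/(k·n₁).
So n₁ = (1 + 1/k)·((z_{α} + z_β)/d)² = 1.333 × (2.578/0.48)².
n₁ = 1.333 × 28.85 = 38.5.
Round up: n₁ = 39, giving n₂ = 3 × 39 = 117.

n₁ = 39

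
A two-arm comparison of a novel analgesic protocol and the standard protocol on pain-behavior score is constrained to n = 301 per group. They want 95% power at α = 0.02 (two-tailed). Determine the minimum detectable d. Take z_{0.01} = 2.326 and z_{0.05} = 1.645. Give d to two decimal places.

For two independent groups of n = 301 each: d_min = (z_{α/2} + z_β)·√(2/n).
z-sum = 2.326 + 1.645 = 3.971.
d_min = 3.971 × √(2/301) = 3.971 × 0.0815 = 0.324.

d_min ≈ 0.32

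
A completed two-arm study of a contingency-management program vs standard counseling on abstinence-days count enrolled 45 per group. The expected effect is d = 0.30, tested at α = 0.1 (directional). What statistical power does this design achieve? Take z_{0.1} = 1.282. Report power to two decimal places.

For two equal groups, power = Φ(d·√(n/2) − z_{α}).
d·√(n/2) = 0.30 × √(45/2) = 0.30 × 4.743 = 1.423.
z_β = 1.423 − 1.282 = 0.141.
Power = Φ(0.141) = 0.556.

power ≈ 0.56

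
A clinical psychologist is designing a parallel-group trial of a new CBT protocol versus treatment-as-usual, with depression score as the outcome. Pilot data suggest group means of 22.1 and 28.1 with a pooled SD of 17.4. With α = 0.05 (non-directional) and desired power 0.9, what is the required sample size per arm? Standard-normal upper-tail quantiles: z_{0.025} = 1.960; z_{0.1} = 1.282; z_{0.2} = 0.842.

Cohen's d = |M₁ − M₂| / SD_pooled = |22.1 − 28.1| / 17.4 = 6.0 / 17.4 = 0.345.
For two independent groups with equal n: n = 2·((z_{α/2} + z_β) / d)².
z_{α/2} + z_β = 1.960 + 1.282 = 3.242.
n = 2 × (3.242 / 0.345)² = 2 × 9.397² = 2 × 88.31 = 176.6.
Round up to the next whole participant.

n = 177 per group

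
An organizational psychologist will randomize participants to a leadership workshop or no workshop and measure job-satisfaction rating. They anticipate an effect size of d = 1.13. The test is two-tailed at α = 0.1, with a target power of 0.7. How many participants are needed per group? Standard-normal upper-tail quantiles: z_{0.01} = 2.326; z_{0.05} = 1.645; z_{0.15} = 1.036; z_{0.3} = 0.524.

n = 8 per group

For two independent groups with equal n: n = 2·((z_{α/2} + z_β) / d)².
z_{α/2} + z_β = 1.645 + 0.524 = 2.169.
n = 2 × (2.169 / 1.13)² = 2 × 1.919² = 2 × 3.68 = 7.4.
Round up to the next whole participant.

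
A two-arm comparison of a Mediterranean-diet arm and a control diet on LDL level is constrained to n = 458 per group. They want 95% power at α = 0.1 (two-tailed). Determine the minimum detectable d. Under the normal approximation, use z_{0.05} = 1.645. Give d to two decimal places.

d_min ≈ 0.22

For two independent groups of n = 458 each: d_min = (z_{α/2} + z_β)·√(2/n).
z-sum = 1.645 + 1.645 = 3.290.
d_min = 3.290 × √(2/458) = 3.290 × 0.0661 = 0.217.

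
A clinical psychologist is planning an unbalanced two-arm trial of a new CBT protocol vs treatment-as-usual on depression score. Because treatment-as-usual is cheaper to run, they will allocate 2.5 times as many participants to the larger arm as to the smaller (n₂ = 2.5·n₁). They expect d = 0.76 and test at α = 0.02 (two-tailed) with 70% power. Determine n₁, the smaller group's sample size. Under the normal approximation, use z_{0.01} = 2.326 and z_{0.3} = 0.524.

With allocation ratio k = n₂/n₁ = 2.5, Var(x̄₁−x̄₂) = σ²(1/n₁ + 1/(k·n₁)) = σ²·(k+1)/(k·n₁).
So n₁ = (1 + 1/k)·((z_{α/2} + z_β)/d)² = 1.400 × (2.850/0.76)².
n₁ = 1.400 × 14.06 = 19.7.
Round up: n₁ = 20, giving n₂ = 2.5 × 20 = 50.

n₁ = 20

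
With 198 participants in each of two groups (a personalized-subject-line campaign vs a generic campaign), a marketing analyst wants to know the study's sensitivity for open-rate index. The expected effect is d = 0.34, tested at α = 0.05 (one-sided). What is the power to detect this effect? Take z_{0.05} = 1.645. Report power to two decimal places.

power ≈ 0.96

For two equal groups, power = Φ(d·√(n/2) − z_{α}).
d·√(n/2) = 0.34 × √(198/2) = 0.34 × 9.950 = 3.383.
z_β = 3.383 − 1.645 = 1.738.
Power = Φ(1.738) = 0.959.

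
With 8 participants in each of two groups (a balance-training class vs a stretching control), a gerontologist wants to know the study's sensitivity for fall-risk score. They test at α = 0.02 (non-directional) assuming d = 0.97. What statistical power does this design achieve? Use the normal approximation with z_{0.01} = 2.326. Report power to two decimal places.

power ≈ 0.35

For two equal groups, power = Φ(d·√(n/2) − z_{α/2}).
d·√(n/2) = 0.97 × √(8/2) = 0.97 × 2.000 = 1.940.
z_β = 1.940 − 2.326 = -0.386.
Power = Φ(-0.386) = 0.350.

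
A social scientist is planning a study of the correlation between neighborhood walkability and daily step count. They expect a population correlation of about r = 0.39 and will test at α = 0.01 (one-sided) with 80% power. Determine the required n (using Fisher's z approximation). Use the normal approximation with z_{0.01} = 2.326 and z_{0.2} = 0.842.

n = 63

Fisher's z: C = ½·ln((1+r)/(1−r)) = ½·ln(2.2787) = 0.4118.
n = ((z_{α} + z_β)/C)² + 3.
(2.326 + 0.842) / 0.4118 = 3.168 / 0.4118 = 7.693.
n = 7.693² + 3 = 59.18 + 3 = 62.2.
Round up.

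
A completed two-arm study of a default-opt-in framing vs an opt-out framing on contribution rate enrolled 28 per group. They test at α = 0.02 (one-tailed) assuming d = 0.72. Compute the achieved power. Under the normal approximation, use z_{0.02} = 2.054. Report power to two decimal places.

For two equal groups, power = Φ(d·√(n/2) − z_{α}).
d·√(n/2) = 0.72 × √(28/2) = 0.72 × 3.742 = 2.694.
z_β = 2.694 − 2.054 = 0.640.
Power = Φ(0.640) = 0.739.

power ≈ 0.74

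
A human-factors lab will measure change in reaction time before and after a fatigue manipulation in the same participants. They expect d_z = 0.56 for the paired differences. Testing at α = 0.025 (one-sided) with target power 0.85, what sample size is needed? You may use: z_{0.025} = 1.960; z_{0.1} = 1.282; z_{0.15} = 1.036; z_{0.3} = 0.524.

n = 29 pairs

For a paired (one-sample on differences) test: n = ((z_{α} + z_β) / d)².
z_{α} + z_β = 1.960 + 1.036 = 2.996.
n = (2.996 / 0.56)² = 5.350² = 28.62.
Round up.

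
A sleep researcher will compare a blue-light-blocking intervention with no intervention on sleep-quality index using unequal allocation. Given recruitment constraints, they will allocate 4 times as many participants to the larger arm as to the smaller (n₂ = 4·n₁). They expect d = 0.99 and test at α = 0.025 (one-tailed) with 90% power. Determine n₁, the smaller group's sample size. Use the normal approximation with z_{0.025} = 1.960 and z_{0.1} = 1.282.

With allocation ratio k = n₂/n₁ = 4, Var(x̄₁−x̄₂) = σ²(1/n₁ + 1/(k·n₁)) = σ²·(k+1)/(k·n₁).
So n₁ = (1 + 1/k)·((z_{α} + z_β)/d)² = 1.250 × (3.242/0.99)².
n₁ = 1.250 × 10.72 = 13.4.
Round up: n₁ = 14, giving n₂ = 4 × 14 = 56.

n₁ = 14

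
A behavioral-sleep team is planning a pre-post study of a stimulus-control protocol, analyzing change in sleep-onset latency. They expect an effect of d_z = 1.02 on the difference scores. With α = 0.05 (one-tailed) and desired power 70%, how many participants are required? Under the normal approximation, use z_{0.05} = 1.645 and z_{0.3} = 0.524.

For a paired (one-sample on differences) test: n = ((z_{α} + z_β) / d)².
z_{α} + z_β = 1.645 + 0.524 = 2.169.
n = (2.169 / 1.02)² = 2.126² = 4.52.
Round up.

n = 5 pairs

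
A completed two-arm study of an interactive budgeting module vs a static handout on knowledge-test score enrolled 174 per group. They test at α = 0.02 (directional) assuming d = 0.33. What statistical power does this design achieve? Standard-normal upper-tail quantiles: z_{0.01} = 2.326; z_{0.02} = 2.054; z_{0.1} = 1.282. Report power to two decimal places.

For two equal groups, power = Φ(d·√(n/2) − z_{α}).
d·√(n/2) = 0.33 × √(174/2) = 0.33 × 9.327 = 3.078.
z_β = 3.078 − 2.054 = 1.024.
Power = Φ(1.024) = 0.847.

power ≈ 0.85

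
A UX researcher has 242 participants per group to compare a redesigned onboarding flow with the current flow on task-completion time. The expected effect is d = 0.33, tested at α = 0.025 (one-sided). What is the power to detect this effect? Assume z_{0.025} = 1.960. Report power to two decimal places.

For two equal groups, power = Φ(d·√(n/2) − z_{α}).
d·√(n/2) = 0.33 × √(242/2) = 0.33 × 11.000 = 3.630.
z_β = 3.630 − 1.960 = 1.670.
Power = Φ(1.670) = 0.953.

power ≈ 0.95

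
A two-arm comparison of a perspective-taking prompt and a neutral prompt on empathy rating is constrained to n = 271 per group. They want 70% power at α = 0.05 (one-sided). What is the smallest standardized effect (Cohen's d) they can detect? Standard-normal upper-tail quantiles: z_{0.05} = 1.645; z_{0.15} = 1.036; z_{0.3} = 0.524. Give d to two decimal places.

For two independent groups of n = 271 each: d_min = (z_{α} + z_β)·√(2/n).
z-sum = 1.645 + 0.524 = 2.169.
d_min = 2.169 × √(2/271) = 2.169 × 0.0859 = 0.186.

d_min ≈ 0.19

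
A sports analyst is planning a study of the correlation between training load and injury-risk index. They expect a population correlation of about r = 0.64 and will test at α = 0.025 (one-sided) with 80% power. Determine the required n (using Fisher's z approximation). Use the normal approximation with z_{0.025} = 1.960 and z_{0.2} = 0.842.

Fisher's z: C = ½·ln((1+r)/(1−r)) = ½·ln(4.5556) = 0.7582.
n = ((z_{α} + z_β)/C)² + 3.
(1.960 + 0.842) / 0.7582 = 2.802 / 0.7582 = 3.696.
n = 3.696² + 3 = 13.66 + 3 = 16.7.
Round up.

n = 17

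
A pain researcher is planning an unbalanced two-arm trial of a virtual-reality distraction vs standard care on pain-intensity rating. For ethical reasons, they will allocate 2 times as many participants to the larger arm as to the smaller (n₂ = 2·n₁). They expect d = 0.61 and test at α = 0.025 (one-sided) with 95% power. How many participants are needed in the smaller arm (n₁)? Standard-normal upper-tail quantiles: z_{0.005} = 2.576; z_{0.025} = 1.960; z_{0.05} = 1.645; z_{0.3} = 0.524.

With allocation ratio k = n₂/n₁ = 2, Var(x̄₁−x̄₂) = σ²(1/n₁ + 1/(k·n₁)) = σ²·(k+1)/(k·n₁).
So n₁ = (1 + 1/k)·((z_{α} + z_β)/d)² = 1.500 × (3.605/0.61)².
n₁ = 1.500 × 34.93 = 52.4.
Round up: n₁ = 53, giving n₂ = 2 × 53 = 106.

n₁ = 53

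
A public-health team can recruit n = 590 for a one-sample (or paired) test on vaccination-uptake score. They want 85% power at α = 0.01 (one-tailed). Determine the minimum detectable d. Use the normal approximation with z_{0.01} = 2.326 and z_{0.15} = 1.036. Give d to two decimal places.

For a single sample (or paired design) of n = 590: d_min = (z_{α} + z_β)/√n.
z-sum = 2.326 + 1.036 = 3.362.
d_min = 3.362 / √590 = 3.362 / 24.290 = 0.138.

d_min ≈ 0.14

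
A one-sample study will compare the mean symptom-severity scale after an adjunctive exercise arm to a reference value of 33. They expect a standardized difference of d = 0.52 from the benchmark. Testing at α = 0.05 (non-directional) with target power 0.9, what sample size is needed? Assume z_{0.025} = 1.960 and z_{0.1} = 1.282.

For a one-sample test: n = ((z_{α/2} + z_β) / d)².
z_{α/2} + z_β = 1.960 + 1.282 = 3.242.
n = (3.242 / 0.52)² = 6.235² = 38.87.
Round up.

n = 39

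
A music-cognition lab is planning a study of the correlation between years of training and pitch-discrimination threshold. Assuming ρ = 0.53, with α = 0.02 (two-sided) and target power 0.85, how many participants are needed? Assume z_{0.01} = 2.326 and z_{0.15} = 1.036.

Fisher's z: C = ½·ln((1+r)/(1−r)) = ½·ln(3.2553) = 0.5901.
n = ((z_{α/2} + z_β)/C)² + 3.
(2.326 + 1.036) / 0.5901 = 3.362 / 0.5901 = 5.697.
n = 5.697² + 3 = 32.46 + 3 = 35.5.
Round up.

n = 36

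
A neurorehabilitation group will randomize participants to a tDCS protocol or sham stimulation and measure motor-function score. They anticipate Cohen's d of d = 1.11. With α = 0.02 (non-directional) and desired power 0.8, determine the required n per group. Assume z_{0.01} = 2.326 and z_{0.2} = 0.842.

n = 17 per group

For two independent groups with equal n: n = 2·((z_{α/2} + z_β) / d)².
z_{α/2} + z_β = 2.326 + 0.842 = 3.168.
n = 2 × (3.168 / 1.11)² = 2 × 2.854² = 2 × 8.15 = 16.3.
Round up to the next whole participant.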